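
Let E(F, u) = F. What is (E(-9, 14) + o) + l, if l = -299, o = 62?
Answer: -246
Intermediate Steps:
(E(-9, 14) + o) + l = (-9 + 62) - 299 = 53 - 299 = -246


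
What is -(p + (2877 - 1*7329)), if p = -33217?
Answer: 37669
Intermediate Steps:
-(p + (2877 - 1*7329)) = -(-33217 + (2877 - 1*7329)) = -(-33217 + (2877 - 7329)) = -(-33217 - 4452) = -1*(-37669) = 37669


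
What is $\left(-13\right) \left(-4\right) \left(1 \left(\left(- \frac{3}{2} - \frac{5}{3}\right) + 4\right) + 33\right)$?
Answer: $\frac{5278}{3} \approx 1759.3$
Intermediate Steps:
$\left(-13\right) \left(-4\right) \left(1 \left(\left(- \frac{3}{2} - \frac{5}{3}\right) + 4\right) + 33\right) = 52 \left(1 \left(\left(\left(-3\right) \frac{1}{2} - \frac{5}{3}\right) + 4\right) + 33\right) = 52 \left(1 \left(\left(- \frac{3}{2} - \frac{5}{3}\right) + 4\right) + 33\right) = 52 \left(1 \left(- \frac{19}{6} + 4\right) + 33\right) = 52 \left(1 \cdot \frac{5}{6} + 33\right) = 52 \left(\frac{5}{6} + 33\right) = 52 \cdot \frac{203}{6} = \frac{5278}{3}$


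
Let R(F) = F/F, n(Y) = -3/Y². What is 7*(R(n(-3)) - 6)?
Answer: -35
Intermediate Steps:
n(Y) = -3/Y²
R(F) = 1
7*(R(n(-3)) - 6) = 7*(1 - 6) = 7*(-5) = -35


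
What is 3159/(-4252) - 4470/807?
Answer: -7185251/1143788 ≈ -6.2820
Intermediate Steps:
3159/(-4252) - 4470/807 = 3159*(-1/4252) - 4470*1/807 = -3159/4252 - 1490/269 = -7185251/1143788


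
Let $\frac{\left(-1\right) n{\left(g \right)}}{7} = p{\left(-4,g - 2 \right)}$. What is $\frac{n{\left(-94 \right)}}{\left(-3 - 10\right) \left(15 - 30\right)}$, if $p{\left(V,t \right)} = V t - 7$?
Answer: $- \frac{203}{15} \approx -13.533$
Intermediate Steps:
$p{\left(V,t \right)} = -7 + V t$
$n{\left(g \right)} = -7 + 28 g$ ($n{\left(g \right)} = - 7 \left(-7 - 4 \left(g - 2\right)\right) = - 7 \left(-7 - 4 \left(-2 + g\right)\right) = - 7 \left(-7 - \left(-8 + 4 g\right)\right) = - 7 \left(1 - 4 g\right) = -7 + 28 g$)
$\frac{n{\left(-94 \right)}}{\left(-3 - 10\right) \left(15 - 30\right)} = \frac{-7 + 28 \left(-94\right)}{\left(-3 - 10\right) \left(15 - 30\right)} = \frac{-7 - 2632}{\left(-3 - 10\right) \left(-15\right)} = - \frac{2639}{\left(-13\right) \left(-15\right)} = - \frac{2639}{195} = \left(-2639\right) \frac{1}{195} = - \frac{203}{15}$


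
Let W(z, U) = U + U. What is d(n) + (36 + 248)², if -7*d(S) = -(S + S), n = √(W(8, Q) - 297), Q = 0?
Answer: 80656 + 6*I*√33/7 ≈ 80656.0 + 4.9239*I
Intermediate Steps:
W(z, U) = 2*U
n = 3*I*√33 (n = √(2*0 - 297) = √(0 - 297) = √(-297) = 3*I*√33 ≈ 17.234*I)
d(S) = 2*S/7 (d(S) = -(-1)*(S + S)/7 = -(-1)*2*S/7 = -(-2)*S/7 = 2*S/7)
d(n) + (36 + 248)² = 2*(3*I*√33)/7 + (36 + 248)² = 6*I*√33/7 + 284² = 6*I*√33/7 + 80656 = 80656 + 6*I*√33/7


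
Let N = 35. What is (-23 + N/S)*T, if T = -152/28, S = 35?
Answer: 836/7 ≈ 119.43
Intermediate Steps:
T = -38/7 (T = -152*1/28 = -38/7 ≈ -5.4286)
(-23 + N/S)*T = (-23 + 35/35)*(-38/7) = (-23 + 35*(1/35))*(-38/7) = (-23 + 1)*(-38/7) = -22*(-38/7) = 836/7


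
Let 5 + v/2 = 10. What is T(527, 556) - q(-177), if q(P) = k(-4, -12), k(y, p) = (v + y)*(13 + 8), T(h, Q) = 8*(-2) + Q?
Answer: 414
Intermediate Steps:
v = 10 (v = -10 + 2*10 = -10 + 20 = 10)
T(h, Q) = -16 + Q
k(y, p) = 210 + 21*y (k(y, p) = (10 + y)*(13 + 8) = (10 + y)*21 = 210 + 21*y)
q(P) = 126 (q(P) = 210 + 21*(-4) = 210 - 84 = 126)
T(527, 556) - q(-177) = (-16 + 556) - 1*126 = 540 - 126 = 414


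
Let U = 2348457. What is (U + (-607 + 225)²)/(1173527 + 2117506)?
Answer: 2494381/3291033 ≈ 0.75793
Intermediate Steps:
(U + (-607 + 225)²)/(1173527 + 2117506) = (2348457 + (-607 + 225)²)/(1173527 + 2117506) = (2348457 + (-382)²)/3291033 = (2348457 + 145924)*(1/3291033) = 2494381*(1/3291033) = 2494381/3291033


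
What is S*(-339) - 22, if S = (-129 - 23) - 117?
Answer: 91169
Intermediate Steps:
S = -269 (S = -152 - 117 = -269)
S*(-339) - 22 = -269*(-339) - 22 = 91191 - 22 = 91169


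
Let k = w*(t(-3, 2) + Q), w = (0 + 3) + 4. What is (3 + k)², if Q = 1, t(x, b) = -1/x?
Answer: 1369/9 ≈ 152.11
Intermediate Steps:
w = 7 (w = 3 + 4 = 7)
k = 28/3 (k = 7*(-1/(-3) + 1) = 7*(-1*(-⅓) + 1) = 7*(⅓ + 1) = 7*(4/3) = 28/3 ≈ 9.3333)
(3 + k)² = (3 + 28/3)² = (37/3)² = 1369/9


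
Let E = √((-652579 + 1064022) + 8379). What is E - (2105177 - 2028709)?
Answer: -76468 + √419822 ≈ -75820.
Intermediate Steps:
E = √419822 (E = √(411443 + 8379) = √419822 ≈ 647.94)
E - (2105177 - 2028709) = √419822 - (2105177 - 2028709) = √419822 - 1*76468 = √419822 - 76468 = -76468 + √419822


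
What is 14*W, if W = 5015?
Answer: 70210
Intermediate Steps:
14*W = 14*5015 = 70210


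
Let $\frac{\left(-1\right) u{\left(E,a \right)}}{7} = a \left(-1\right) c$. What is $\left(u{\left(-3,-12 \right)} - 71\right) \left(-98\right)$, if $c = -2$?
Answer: $-9506$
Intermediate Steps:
$u{\left(E,a \right)} = - 14 a$ ($u{\left(E,a \right)} = - 7 a \left(-1\right) \left(-2\right) = - 7 - a \left(-2\right) = - 7 \cdot 2 a = - 14 a$)
$\left(u{\left(-3,-12 \right)} - 71\right) \left(-98\right) = \left(\left(-14\right) \left(-12\right) - 71\right) \left(-98\right) = \left(168 - 71\right) \left(-98\right) = 97 \left(-98\right) = -9506$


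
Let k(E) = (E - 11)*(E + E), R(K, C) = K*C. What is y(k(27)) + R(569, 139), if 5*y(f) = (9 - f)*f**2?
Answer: -127571725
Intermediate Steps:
R(K, C) = C*K
k(E) = 2*E*(-11 + E) (k(E) = (-11 + E)*(2*E) = 2*E*(-11 + E))
y(f) = f**2*(9 - f)/5 (y(f) = ((9 - f)*f**2)/5 = (f**2*(9 - f))/5 = f**2*(9 - f)/5)
y(k(27)) + R(569, 139) = (2*27*(-11 + 27))**2*(9 - 2*27*(-11 + 27))/5 + 139*569 = (2*27*16)**2*(9 - 2*27*16)/5 + 79091 = (1/5)*864**2*(9 - 1*864) + 79091 = (1/5)*746496*(9 - 864) + 79091 = (1/5)*746496*(-855) + 79091 = -127650816 + 79091 = -127571725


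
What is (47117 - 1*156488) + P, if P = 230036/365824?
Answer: -10002576667/91456 ≈ -1.0937e+5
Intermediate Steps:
P = 57509/91456 (P = 230036*(1/365824) = 57509/91456 ≈ 0.62882)
(47117 - 1*156488) + P = (47117 - 1*156488) + 57509/91456 = (47117 - 156488) + 57509/91456 = -109371 + 57509/91456 = -10002576667/91456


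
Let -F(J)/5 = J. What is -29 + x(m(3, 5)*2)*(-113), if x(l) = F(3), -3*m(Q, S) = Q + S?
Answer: 1666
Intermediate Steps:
F(J) = -5*J
m(Q, S) = -Q/3 - S/3 (m(Q, S) = -(Q + S)/3 = -Q/3 - S/3)
x(l) = -15 (x(l) = -5*3 = -15)
-29 + x(m(3, 5)*2)*(-113) = -29 - 15*(-113) = -29 + 1695 = 1666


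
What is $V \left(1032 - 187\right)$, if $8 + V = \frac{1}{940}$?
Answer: $- \frac{1270711}{188} \approx -6759.1$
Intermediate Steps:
$V = - \frac{7519}{940}$ ($V = -8 + \frac{1}{940} = - \frac{7519}{940} \approx -7.9989$)
$V \left(1032 - 187\right) = - \frac{7519 \left(1032 - 187\right)}{940} = \left(- \frac{7519}{940}\right) 845 = - \frac{1270711}{188}$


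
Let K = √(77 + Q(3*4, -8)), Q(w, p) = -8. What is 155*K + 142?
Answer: 142 + 155*√69 ≈ 1429.5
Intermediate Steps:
K = √69 (K = √(77 - 8) = √69 ≈ 8.3066)
155*K + 142 = 155*√69 + 142 = 142 + 155*√69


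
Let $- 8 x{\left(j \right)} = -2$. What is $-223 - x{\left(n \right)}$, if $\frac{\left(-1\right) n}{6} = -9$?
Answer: $- \frac{893}{4} \approx -223.25$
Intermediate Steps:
$n = 54$ ($n = \left(-6\right) \left(-9\right) = 54$)
$x{\left(j \right)} = \frac{1}{4}$ ($x{\left(j \right)} = \left(- \frac{1}{8}\right) \left(-2\right) = \frac{1}{4}$)
$-223 - x{\left(n \right)} = -223 - \frac{1}{4} = - \frac{893}{4}$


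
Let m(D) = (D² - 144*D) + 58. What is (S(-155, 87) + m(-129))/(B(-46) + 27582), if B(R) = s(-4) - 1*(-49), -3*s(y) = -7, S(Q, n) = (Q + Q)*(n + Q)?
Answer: 33813/16580 ≈ 2.0394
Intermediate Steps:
S(Q, n) = 2*Q*(Q + n) (S(Q, n) = (2*Q)*(Q + n) = 2*Q*(Q + n))
s(y) = 7/3 (s(y) = -⅓*(-7) = 7/3)
B(R) = 154/3 (B(R) = 7/3 - 1*(-49) = 7/3 + 49 = 154/3)
m(D) = 58 + D² - 144*D
(S(-155, 87) + m(-129))/(B(-46) + 27582) = (2*(-155)*(-155 + 87) + (58 + (-129)² - 144*(-129)))/(154/3 + 27582) = (2*(-155)*(-68) + (58 + 16641 + 18576))/(82900/3) = (21080 + 35275)*(3/82900) = 56355*(3/82900) = 33813/16580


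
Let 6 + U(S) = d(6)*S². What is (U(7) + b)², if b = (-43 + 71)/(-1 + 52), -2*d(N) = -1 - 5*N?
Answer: 5915609569/10404 ≈ 5.6859e+5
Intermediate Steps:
d(N) = ½ + 5*N/2 (d(N) = -(-1 - 5*N)/2 = ½ + 5*N/2)
U(S) = -6 + 31*S²/2 (U(S) = -6 + (½ + (5/2)*6)*S² = -6 + (½ + 15)*S² = -6 + 31*S²/2)
b = 28/51 ≈ 0.54902
(U(7) + b)² = ((-6 + (31/2)*7²) + 28/51)² = ((-6 + (31/2)*49) + 28/51)² = ((-6 + 1519/2) + 28/51)² = (1507/2 + 28/51)² = (76913/102)² = 5915609569/10404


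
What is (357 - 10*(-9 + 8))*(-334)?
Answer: -122578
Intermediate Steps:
(357 - 10*(-9 + 8))*(-334) = (357 - 10*(-1))*(-334) = (357 + 10)*(-334) = 367*(-334) = -122578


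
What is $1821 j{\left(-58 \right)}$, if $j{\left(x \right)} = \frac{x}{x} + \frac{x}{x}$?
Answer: $3642$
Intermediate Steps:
$j{\left(x \right)} = 2$ ($j{\left(x \right)} = 1 + 1 = 2$)
$1821 j{\left(-58 \right)} = 1821 \cdot 2 = 3642$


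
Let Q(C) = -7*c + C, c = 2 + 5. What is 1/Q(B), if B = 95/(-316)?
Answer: -316/15579 ≈ -0.020284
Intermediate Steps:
c = 7
B = -95/316 (B = 95*(-1/316) = -95/316 ≈ -0.30063)
Q(C) = -49 + C (Q(C) = -7*7 + C = -49 + C)
1/Q(B) = 1/(-49 - 95/316) = 1/(-15579/316) = -316/15579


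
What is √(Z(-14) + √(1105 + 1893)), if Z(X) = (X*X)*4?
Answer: √(784 + √2998) ≈ 28.961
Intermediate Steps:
Z(X) = 4*X² (Z(X) = X²*4 = 4*X²)
√(Z(-14) + √(1105 + 1893)) = √(4*(-14)² + √(1105 + 1893)) = √(4*196 + √2998) = √(784 + √2998)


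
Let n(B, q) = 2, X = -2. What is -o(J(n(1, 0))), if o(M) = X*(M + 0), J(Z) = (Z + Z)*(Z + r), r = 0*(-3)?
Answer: 16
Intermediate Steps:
r = 0
J(Z) = 2*Z² (J(Z) = (Z + Z)*(Z + 0) = (2*Z)*Z = 2*Z²)
o(M) = -2*M (o(M) = -2*(M + 0) = -2*M)
-o(J(n(1, 0))) = -(-2)*2*2² = -(-2)*2*4 = -(-2)*8 = -1*(-16) = 16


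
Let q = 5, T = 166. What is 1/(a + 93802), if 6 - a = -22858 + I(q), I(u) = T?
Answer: 1/116500 ≈ 8.5837e-6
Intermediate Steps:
I(u) = 166
a = 22698 (a = 6 - (-22858 + 166) = 6 - 1*(-22692) = 6 + 22692 = 22698)
1/(a + 93802) = 1/(22698 + 93802) = 1/116500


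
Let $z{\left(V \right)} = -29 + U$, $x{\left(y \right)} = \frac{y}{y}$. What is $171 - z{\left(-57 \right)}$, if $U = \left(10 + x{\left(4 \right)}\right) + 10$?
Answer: $179$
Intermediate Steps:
$x{\left(y \right)} = 1$
$U = 21$ ($U = \left(10 + 1\right) + 10 = 11 + 10 = 21$)
$z{\left(V \right)} = -8$ ($z{\left(V \right)} = -29 + 21 = -8$)
$171 - z{\left(-57 \right)} = 171 - -8 = 171 + 8 = 179$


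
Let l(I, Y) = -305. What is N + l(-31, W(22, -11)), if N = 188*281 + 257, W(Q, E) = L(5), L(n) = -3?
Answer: 52780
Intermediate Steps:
W(Q, E) = -3
N = 53085 (N = 52828 + 257 = 53085)
N + l(-31, W(22, -11)) = 53085 - 305 = 52780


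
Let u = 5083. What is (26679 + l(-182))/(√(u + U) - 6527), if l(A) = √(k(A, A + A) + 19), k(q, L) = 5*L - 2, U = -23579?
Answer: (136 - 6527*I)*(√1803 - 26679*I)/42620225 ≈ -4.0856 - 0.091635*I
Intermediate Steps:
k(q, L) = -2 + 5*L
l(A) = √(17 + 10*A) (l(A) = √((-2 + 5*(A + A)) + 19) = √((-2 + 5*(2*A)) + 19) = √((-2 + 10*A) + 19) = √(17 + 10*A))
(26679 + l(-182))/(√(u + U) - 6527) = (26679 + √(17 + 10*(-182)))/(√(5083 - 23579) - 6527) = (26679 + √(17 - 1820))/(√(-18496) - 6527) = (26679 + √(-1803))/(136*I - 6527) = (26679 + I*√1803)/(-6527 + 136*I) = (26679 + I*√1803)*((-6527 - 136*I)/42620225) = (-6527 - 136*I)*(26679 + I*√1803)/42620225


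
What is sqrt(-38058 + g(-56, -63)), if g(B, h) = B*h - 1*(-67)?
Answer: I*sqrt(34463) ≈ 185.64*I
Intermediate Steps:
g(B, h) = 67 + B*h (g(B, h) = B*h + 67 = 67 + B*h)
sqrt(-38058 + g(-56, -63)) = sqrt(-38058 + (67 - 56*(-63))) = sqrt(-38058 + (67 + 3528)) = sqrt(-38058 + 3595) = sqrt(-34463) = I*sqrt(34463)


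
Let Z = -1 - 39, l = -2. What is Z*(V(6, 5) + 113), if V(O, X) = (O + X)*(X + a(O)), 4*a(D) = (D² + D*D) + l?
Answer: -14420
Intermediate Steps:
a(D) = -½ + D²/2 (a(D) = ((D² + D*D) - 2)/4 = ((D² + D²) - 2)/4 = (2*D² - 2)/4 = (-2 + 2*D²)/4 = -½ + D²/2)
V(O, X) = (O + X)*(-½ + X + O²/2) (V(O, X) = (O + X)*(X + (-½ + O²/2)) = (O + X)*(-½ + X + O²/2))
Z = -40
Z*(V(6, 5) + 113) = -40*((5² + (½)*6³ - ½*6 - ½*5 + 6*5 + (½)*5*6²) + 113) = -40*((25 + (½)*216 - 3 - 5/2 + 30 + (½)*5*36) + 113) = -40*((25 + 108 - 3 - 5/2 + 30 + 90) + 113) = -40*(495/2 + 113) = -40*721/2 = -14420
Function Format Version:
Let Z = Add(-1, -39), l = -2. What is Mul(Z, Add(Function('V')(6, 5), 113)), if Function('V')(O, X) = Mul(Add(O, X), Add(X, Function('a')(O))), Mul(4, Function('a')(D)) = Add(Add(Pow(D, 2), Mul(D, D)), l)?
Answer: -14420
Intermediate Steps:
Function('a')(D) = Add(Rational(-1, 2), Mul(Rational(1, 2), Pow(D, 2))) (Function('a')(D) = Mul(Rational(1, 4), Add(Add(Pow(D, 2), Mul(D, D)), -2)) = Mul(Rational(1, 4), Add(Add(Pow(D, 2), Pow(D, 2)), -2)) = Mul(Rational(1, 4), Add(Mul(2, Pow(D, 2)), -2)) = Mul(Rational(1, 4), Add(-2, Mul(2, Pow(D, 2)))) = Add(Rational(-1, 2), Mul(Rational(1, 2), Pow(D, 2))))
Function('V')(O, X) = Mul(Add(O, X), Add(Rational(-1, 2), X, Mul(Rational(1, 2), Pow(O, 2)))) (Function('V')(O, X) = Mul(Add(O, X), Add(X, Add(Rational(-1, 2), Mul(Rational(1, 2), Pow(O, 2))))) = Mul(Add(O, X), Add(Rational(-1, 2), X, Mul(Rational(1, 2), Pow(O, 2)))))
Z = -40
Mul(Z, Add(Function('V')(6, 5), 113)) = Mul(-40, Add(Add(Pow(5, 2), Mul(Rational(1, 2), Pow(6, 3)), Mul(Rational(-1, 2), 6), Mul(Rational(-1, 2), 5), Mul(6, 5), Mul(Rational(1, 2), 5, Pow(6, 2))), 113)) = Mul(-40, Add(Add(25, Mul(Rational(1, 2), 216), -3, Rational(-5, 2), 30, Mul(Rational(1, 2), 5, 36)), 113)) = Mul(-40, Add(Add(25, 108, -3, Rational(-5, 2), 30, 90), 113)) = Mul(-40, Add(Rational(495, 2), 113)) = Mul(-40, Rational(721, 2)) = -14420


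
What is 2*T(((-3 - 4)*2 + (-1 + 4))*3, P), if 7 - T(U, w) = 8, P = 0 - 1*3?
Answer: -2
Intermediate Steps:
P = -3 (P = 0 - 3 = -3)
T(U, w) = -1 (T(U, w) = 7 - 1*8 = 7 - 8 = -1)
2*T(((-3 - 4)*2 + (-1 + 4))*3, P) = 2*(-1) = -2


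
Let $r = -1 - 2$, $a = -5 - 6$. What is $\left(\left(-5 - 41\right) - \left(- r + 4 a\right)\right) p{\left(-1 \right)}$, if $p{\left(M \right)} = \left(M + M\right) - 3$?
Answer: $25$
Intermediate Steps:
$a = -11$ ($a = -5 - 6 = -11$)
$r = -3$
$p{\left(M \right)} = -3 + 2 M$ ($p{\left(M \right)} = 2 M - 3 = -3 + 2 M$)
$\left(\left(-5 - 41\right) - \left(- r + 4 a\right)\right) p{\left(-1 \right)} = \left(\left(-5 - 41\right) - -41\right) \left(-3 + 2 \left(-1\right)\right) = \left(\left(-5 - 41\right) + \left(-3 + 44\right)\right) \left(-3 - 2\right) = \left(-46 + 41\right) \left(-5\right) = \left(-5\right) \left(-5\right) = 25$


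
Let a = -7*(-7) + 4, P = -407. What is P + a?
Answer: -354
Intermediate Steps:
a = 53 (a = 49 + 4 = 53)
P + a = -407 + 53 = -354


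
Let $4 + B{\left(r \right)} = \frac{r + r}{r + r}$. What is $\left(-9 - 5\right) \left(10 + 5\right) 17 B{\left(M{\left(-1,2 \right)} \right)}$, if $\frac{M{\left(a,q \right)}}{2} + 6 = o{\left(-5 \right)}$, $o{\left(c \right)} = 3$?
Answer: $10710$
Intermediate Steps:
$M{\left(a,q \right)} = -6$ ($M{\left(a,q \right)} = -12 + 2 \cdot 3 = -12 + 6 = -6$)
$B{\left(r \right)} = -3$ ($B{\left(r \right)} = -4 + \frac{r + r}{r + r} = -4 + \frac{2 r}{2 r} = -4 + 2 r \frac{1}{2 r} = -4 + 1 = -3$)
$\left(-9 - 5\right) \left(10 + 5\right) 17 B{\left(M{\left(-1,2 \right)} \right)} = \left(-9 - 5\right) \left(10 + 5\right) 17 \left(-3\right) = \left(-14\right) 15 \cdot 17 \left(-3\right) = \left(-210\right) 17 \left(-3\right) = \left(-3570\right) \left(-3\right) = 10710$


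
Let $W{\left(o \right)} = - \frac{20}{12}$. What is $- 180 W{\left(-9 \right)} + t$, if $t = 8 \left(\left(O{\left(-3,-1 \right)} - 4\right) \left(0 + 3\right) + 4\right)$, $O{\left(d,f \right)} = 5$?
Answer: $356$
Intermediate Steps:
$W{\left(o \right)} = - \frac{5}{3}$ ($W{\left(o \right)} = \left(-20\right) \frac{1}{12} = - \frac{5}{3}$)
$t = 56$ ($t = 8 \left(\left(5 - 4\right) \left(0 + 3\right) + 4\right) = 8 \left(1 \cdot 3 + 4\right) = 8 \left(3 + 4\right) = 8 \cdot 7 = 56$)
$- 180 W{\left(-9 \right)} + t = \left(-180\right) \left(- \frac{5}{3}\right) + 56 = 300 + 56 = 356$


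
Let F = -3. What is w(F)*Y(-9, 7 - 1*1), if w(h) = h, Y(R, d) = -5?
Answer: 15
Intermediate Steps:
w(F)*Y(-9, 7 - 1*1) = -3*(-5) = 15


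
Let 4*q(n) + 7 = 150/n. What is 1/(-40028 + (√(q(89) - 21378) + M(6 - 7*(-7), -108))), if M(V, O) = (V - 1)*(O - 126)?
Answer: -18748384/987372506017 - 2*I*√677382649/987372506017 ≈ -1.8988e-5 - 5.2719e-8*I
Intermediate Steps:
q(n) = -7/4 + 75/(2*n) (q(n) = -7/4 + (150/n)/4 = -7/4 + 75/(2*n))
M(V, O) = (-1 + V)*(-126 + O)
1/(-40028 + (√(q(89) - 21378) + M(6 - 7*(-7), -108))) = 1/(-40028 + (√((¼)*(150 - 7*89)/89 - 21378) + (126 - 1*(-108) - 126*(6 - 7*(-7)) - 108*(6 - 7*(-7))))) = 1/(-40028 + (√((¼)*(1/89)*(150 - 623) - 21378) + (126 + 108 - 126*(6 + 49) - 108*(6 + 49)))) = 1/(-40028 + (√((¼)*(1/89)*(-473) - 21378) + (126 + 108 - 126*55 - 108*55))) = 1/(-40028 + (√(-473/356 - 21378) + (126 + 108 - 6930 - 5940))) = 1/(-40028 + (√(-7611041/356) - 12636)) = 1/(-40028 + (I*√677382649/178 - 12636)) = 1/(-40028 + (-12636 + I*√677382649/178)) = 1/(-52664 + I*√677382649/178)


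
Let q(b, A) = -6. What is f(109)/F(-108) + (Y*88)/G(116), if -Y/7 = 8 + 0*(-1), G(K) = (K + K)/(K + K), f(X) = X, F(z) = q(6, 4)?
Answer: -29677/6 ≈ -4946.2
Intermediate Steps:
F(z) = -6
G(K) = 1 (G(K) = (2*K)/((2*K)) = (2*K)*(1/(2*K)) = 1)
Y = -56 (Y = -7*(8 + 0*(-1)) = -7*(8 + 0) = -7*8 = -56)
f(109)/F(-108) + (Y*88)/G(116) = 109/(-6) - 56*88/1 = 109*(-⅙) - 4928*1 = -109/6 - 4928 = -29677/6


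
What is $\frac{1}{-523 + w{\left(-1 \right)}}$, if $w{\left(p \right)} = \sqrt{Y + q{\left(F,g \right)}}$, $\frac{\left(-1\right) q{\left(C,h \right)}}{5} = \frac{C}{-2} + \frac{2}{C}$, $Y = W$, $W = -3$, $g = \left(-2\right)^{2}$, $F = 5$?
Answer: $- \frac{1046}{547043} - \frac{\sqrt{30}}{547043} \approx -0.0019221$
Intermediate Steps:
$g = 4$
$Y = -3$
$q{\left(C,h \right)} = - \frac{10}{C} + \frac{5 C}{2}$ ($q{\left(C,h \right)} = - 5 \left(\frac{C}{-2} + \frac{2}{C}\right) = - 5 \left(C \left(- \frac{1}{2}\right) + \frac{2}{C}\right) = - 5 \left(- \frac{C}{2} + \frac{2}{C}\right) = - 5 \left(\frac{2}{C} - \frac{C}{2}\right) = - \frac{10}{C} + \frac{5 C}{2}$)
$w{\left(p \right)} = \frac{\sqrt{30}}{2}$ ($w{\left(p \right)} = \sqrt{-3 + \left(- \frac{10}{5} + \frac{5}{2} \cdot 5\right)} = \sqrt{-3 + \left(\left(-10\right) \frac{1}{5} + \frac{25}{2}\right)} = \sqrt{-3 + \left(-2 + \frac{25}{2}\right)} = \sqrt{-3 + \frac{21}{2}} = \sqrt{\frac{15}{2}} = \frac{\sqrt{30}}{2}$)
$\frac{1}{-523 + w{\left(-1 \right)}} = \frac{1}{-523 + \frac{\sqrt{30}}{2}}$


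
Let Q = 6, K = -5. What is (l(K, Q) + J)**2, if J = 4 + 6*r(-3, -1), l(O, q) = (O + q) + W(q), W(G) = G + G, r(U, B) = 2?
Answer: 841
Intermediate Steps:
W(G) = 2*G
l(O, q) = O + 3*q (l(O, q) = (O + q) + 2*q = O + 3*q)
J = 16 (J = 4 + 6*2 = 4 + 12 = 16)
(l(K, Q) + J)**2 = ((-5 + 3*6) + 16)**2 = ((-5 + 18) + 16)**2 = (13 + 16)**2 = 29**2 = 841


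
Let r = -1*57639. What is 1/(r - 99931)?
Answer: -1/157570 ≈ -6.3464e-6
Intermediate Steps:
r = -57639
1/(r - 99931) = 1/(-57639 - 99931) = 1/(-157570) = -1/157570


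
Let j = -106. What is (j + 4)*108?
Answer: -11016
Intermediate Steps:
(j + 4)*108 = (-106 + 4)*108 = -102*108 = -11016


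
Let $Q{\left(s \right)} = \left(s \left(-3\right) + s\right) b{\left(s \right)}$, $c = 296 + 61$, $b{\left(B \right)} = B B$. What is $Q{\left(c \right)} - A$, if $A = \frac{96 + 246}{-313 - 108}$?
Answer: $- \frac{38310404364}{421} \approx -9.0999 \cdot 10^{7}$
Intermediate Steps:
$b{\left(B \right)} = B^{2}$
$c = 357$
$A = - \frac{342}{421}$ ($A = \frac{342}{-421} = 342 \left(- \frac{1}{421}\right) = - \frac{342}{421} \approx -0.81235$)
$Q{\left(s \right)} = - 2 s^{3}$ ($Q{\left(s \right)} = \left(s \left(-3\right) + s\right) s^{2} = \left(- 3 s + s\right) s^{2} = - 2 s s^{2} = - 2 s^{3}$)
$Q{\left(c \right)} - A = - 2 \cdot 357^{3} - - \frac{342}{421} = \left(-2\right) 45499293 + \frac{342}{421} = -90998586 + \frac{342}{421} = - \frac{38310404364}{421}$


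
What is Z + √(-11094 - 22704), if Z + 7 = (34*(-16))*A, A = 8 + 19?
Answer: -14695 + I*√33798 ≈ -14695.0 + 183.84*I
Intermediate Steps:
A = 27
Z = -14695 (Z = -7 + (34*(-16))*27 = -7 - 544*27 = -7 - 14688 = -14695)
Z + √(-11094 - 22704) = -14695 + √(-11094 - 22704) = -14695 + √(-33798) = -14695 + I*√33798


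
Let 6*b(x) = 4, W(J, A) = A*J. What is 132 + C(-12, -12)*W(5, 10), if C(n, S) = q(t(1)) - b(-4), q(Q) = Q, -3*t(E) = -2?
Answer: 132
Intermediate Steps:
t(E) = ⅔ (t(E) = -⅓*(-2) = ⅔)
b(x) = ⅔ (b(x) = (⅙)*4 = ⅔)
C(n, S) = 0 (C(n, S) = ⅔ - 1*⅔ = ⅔ - ⅔ = 0)
132 + C(-12, -12)*W(5, 10) = 132 + 0*(10*5) = 132 + 0*50 = 132 + 0 = 132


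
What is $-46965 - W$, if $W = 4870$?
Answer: $-51835$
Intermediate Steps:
$-46965 - W = -46965 - 4870 = -51835$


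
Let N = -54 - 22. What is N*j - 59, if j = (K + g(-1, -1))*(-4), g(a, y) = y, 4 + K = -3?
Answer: -2491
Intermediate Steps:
K = -7 (K = -4 - 3 = -7)
N = -76
j = 32 (j = (-7 - 1)*(-4) = -8*(-4) = 32)
N*j - 59 = -76*32 - 59 = -2432 - 59 = -2491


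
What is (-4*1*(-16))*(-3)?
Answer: -192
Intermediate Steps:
(-4*1*(-16))*(-3) = -4*(-16)*(-3) = 64*(-3) = -192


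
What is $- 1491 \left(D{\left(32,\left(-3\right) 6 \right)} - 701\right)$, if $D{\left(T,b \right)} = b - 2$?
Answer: $1075011$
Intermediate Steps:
$D{\left(T,b \right)} = -2 + b$
$- 1491 \left(D{\left(32,\left(-3\right) 6 \right)} - 701\right) = - 1491 \left(\left(-2 - 18\right) - 701\right) = - 1491 \left(-20 - 701\right) = \left(-1491\right) \left(-721\right) = 1075011$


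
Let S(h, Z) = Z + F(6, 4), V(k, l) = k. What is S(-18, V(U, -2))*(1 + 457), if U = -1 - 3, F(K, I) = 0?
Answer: -1832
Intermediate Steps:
U = -4
S(h, Z) = Z (S(h, Z) = Z + 0 = Z)
S(-18, V(U, -2))*(1 + 457) = -4*(1 + 457) = -4*458 = -1832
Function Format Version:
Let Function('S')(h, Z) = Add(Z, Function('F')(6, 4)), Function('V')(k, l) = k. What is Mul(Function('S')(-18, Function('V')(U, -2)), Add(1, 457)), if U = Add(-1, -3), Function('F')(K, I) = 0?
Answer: -1832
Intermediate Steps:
U = -4
Function('S')(h, Z) = Z (Function('S')(h, Z) = Add(Z, 0) = Z)
Mul(Function('S')(-18, Function('V')(U, -2)), Add(1, 457)) = Mul(-4, Add(1, 457)) = Mul(-4, 458) = -1832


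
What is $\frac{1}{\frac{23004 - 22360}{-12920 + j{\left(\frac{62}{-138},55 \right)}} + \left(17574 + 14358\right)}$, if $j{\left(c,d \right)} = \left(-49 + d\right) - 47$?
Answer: $\frac{12961}{413870008} \approx 3.1317 \cdot 10^{-5}$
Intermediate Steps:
$j{\left(c,d \right)} = -96 + d$
$\frac{1}{\frac{23004 - 22360}{-12920 + j{\left(\frac{62}{-138},55 \right)}} + \left(17574 + 14358\right)} = \frac{1}{\frac{23004 - 22360}{-12920 + \left(-96 + 55\right)} + \left(17574 + 14358\right)} = \frac{1}{\frac{644}{-12920 - 41} + 31932} = \frac{1}{\frac{644}{-12961} + 31932} = \frac{1}{644 \left(- \frac{1}{12961}\right) + 31932} = \frac{1}{- \frac{644}{12961} + 31932} = \frac{1}{\frac{413870008}{12961}} = \frac{12961}{413870008}$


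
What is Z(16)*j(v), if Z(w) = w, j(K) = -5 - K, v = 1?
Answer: -96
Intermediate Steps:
Z(16)*j(v) = 16*(-5 - 1*1) = 16*(-5 - 1) = 16*(-6) = -96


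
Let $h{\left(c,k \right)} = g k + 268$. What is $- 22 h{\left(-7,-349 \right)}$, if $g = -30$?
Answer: $-236236$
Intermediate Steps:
$h{\left(c,k \right)} = 268 - 30 k$ ($h{\left(c,k \right)} = - 30 k + 268 = 268 - 30 k$)
$- 22 h{\left(-7,-349 \right)} = - 22 \left(268 - -10470\right) = - 22 \left(268 + 10470\right) = \left(-22\right) 10738 = -236236$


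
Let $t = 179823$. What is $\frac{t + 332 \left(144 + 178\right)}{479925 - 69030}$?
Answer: $\frac{286727}{410895} \approx 0.69781$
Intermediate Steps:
$\frac{t + 332 \left(144 + 178\right)}{479925 - 69030} = \frac{179823 + 332 \left(144 + 178\right)}{479925 - 69030} = \frac{179823 + 332 \cdot 322}{410895} = \left(179823 + 106904\right) \frac{1}{410895} = 286727 \cdot \frac{1}{410895} = \frac{286727}{410895}$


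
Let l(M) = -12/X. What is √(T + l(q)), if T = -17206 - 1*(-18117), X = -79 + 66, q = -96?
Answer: √154115/13 ≈ 30.198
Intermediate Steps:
X = -13
l(M) = 12/13 (l(M) = -12/(-13) = -12*(-1/13) = 12/13)
T = 911 (T = -17206 + 18117 = 911)
√(T + l(q)) = √(911 + 12/13) = √(11855/13) = √154115/13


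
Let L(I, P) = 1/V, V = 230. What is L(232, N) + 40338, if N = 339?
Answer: 9277741/230 ≈ 40338.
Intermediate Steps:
L(I, P) = 1/230
L(232, N) + 40338 = 1/230 + 40338 = 9277741/230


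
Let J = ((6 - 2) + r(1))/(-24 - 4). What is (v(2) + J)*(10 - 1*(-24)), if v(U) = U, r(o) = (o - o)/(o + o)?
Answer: 442/7 ≈ 63.143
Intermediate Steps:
r(o) = 0 (r(o) = 0/((2*o)) = 0*(1/(2*o)) = 0)
J = -1/7 (J = ((6 - 2) + 0)/(-24 - 4) = (4 + 0)/(-28) = 4*(-1/28) = -1/7 ≈ -0.14286)
(v(2) + J)*(10 - 1*(-24)) = (2 - 1/7)*(10 - 1*(-24)) = 13*(10 + 24)/7 = (13/7)*34 = 442/7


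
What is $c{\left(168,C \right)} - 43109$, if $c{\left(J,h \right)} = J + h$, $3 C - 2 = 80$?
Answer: $- \frac{128741}{3} \approx -42914.0$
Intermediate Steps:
$C = \frac{82}{3}$ ($C = \frac{2}{3} + \frac{1}{3} \cdot 80 = \frac{2}{3} + \frac{80}{3} = \frac{82}{3} \approx 27.333$)
$c{\left(168,C \right)} - 43109 = \left(168 + \frac{82}{3}\right) - 43109 = \frac{586}{3} - 43109 = - \frac{128741}{3}$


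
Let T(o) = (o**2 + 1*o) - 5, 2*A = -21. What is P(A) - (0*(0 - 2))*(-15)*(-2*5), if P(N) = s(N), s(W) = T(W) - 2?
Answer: 371/4 ≈ 92.750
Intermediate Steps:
A = -21/2 (A = (1/2)*(-21) = -21/2 ≈ -10.500)
T(o) = -5 + o + o**2 (T(o) = (o**2 + o) - 5 = (o + o**2) - 5 = -5 + o + o**2)
s(W) = -7 + W + W**2 (s(W) = (-5 + W + W**2) - 2 = -7 + W + W**2)
P(N) = -7 + N + N**2
P(A) - (0*(0 - 2))*(-15)*(-2*5) = (-7 - 21/2 + (-21/2)**2) - (0*(0 - 2))*(-15)*(-2*5) = (-7 - 21/2 + 441/4) - (0*(-2))*(-15)*(-10) = 371/4 - 0*(-15)*(-10) = 371/4 - 0*(-10) = 371/4 - 1*0 = 371/4 + 0 = 371/4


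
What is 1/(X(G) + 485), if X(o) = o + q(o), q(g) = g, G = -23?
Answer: 1/439 ≈ 0.0022779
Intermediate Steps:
X(o) = 2*o (X(o) = o + o = 2*o)
1/(X(G) + 485) = 1/(2*(-23) + 485) = 1/(-46 + 485) = 1/439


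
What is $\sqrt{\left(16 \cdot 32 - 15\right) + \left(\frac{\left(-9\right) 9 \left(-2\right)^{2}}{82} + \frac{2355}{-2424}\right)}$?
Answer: $\frac{\sqrt{135009312870}}{16564} \approx 22.183$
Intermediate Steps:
$\sqrt{\left(16 \cdot 32 - 15\right) + \left(\frac{\left(-9\right) 9 \left(-2\right)^{2}}{82} + \frac{2355}{-2424}\right)} = \sqrt{\left(512 - 15\right) + \left(\left(-81\right) 4 \cdot \frac{1}{82} + 2355 \left(- \frac{1}{2424}\right)\right)} = \sqrt{497 - \frac{163081}{33128}} = \sqrt{\frac{16301535}{33128}} = \frac{\sqrt{135009312870}}{16564}$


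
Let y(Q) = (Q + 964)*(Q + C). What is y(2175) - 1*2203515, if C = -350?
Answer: 3525160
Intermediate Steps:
y(Q) = (-350 + Q)*(964 + Q) (y(Q) = (Q + 964)*(Q - 350) = (964 + Q)*(-350 + Q) = (-350 + Q)*(964 + Q))
y(2175) - 1*2203515 = (-337400 + 2175**2 + 614*2175) - 1*2203515 = (-337400 + 4730625 + 1335450) - 2203515 = 5728675 - 2203515 = 3525160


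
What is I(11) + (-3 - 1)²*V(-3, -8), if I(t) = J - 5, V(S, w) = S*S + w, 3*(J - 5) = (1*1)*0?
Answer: 16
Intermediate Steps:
J = 5 (J = 5 + ((1*1)*0)/3 = 5 + (1*0)/3 = 5 + (⅓)*0 = 5 + 0 = 5)
V(S, w) = w + S² (V(S, w) = S² + w = w + S²)
I(t) = 0 (I(t) = 5 - 5 = 0)
I(11) + (-3 - 1)²*V(-3, -8) = 0 + (-3 - 1)²*(-8 + (-3)²) = 0 + (-4)²*(-8 + 9) = 0 + 16*1 = 0 + 16 = 16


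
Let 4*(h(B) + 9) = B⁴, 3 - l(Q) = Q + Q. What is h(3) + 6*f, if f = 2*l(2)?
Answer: -¾ ≈ -0.75000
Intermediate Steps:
l(Q) = 3 - 2*Q (l(Q) = 3 - (Q + Q) = 3 - 2*Q)
f = -2 (f = 2*(3 - 2*2) = 2*(3 - 4) = 2*(-1) = -2)
h(B) = -9 + B⁴/4
h(3) + 6*f = (-9 + (¼)*3⁴) + 6*(-2) = (-9 + (¼)*81) - 12 = (-9 + 81/4) - 12 = 45/4 - 12 = -¾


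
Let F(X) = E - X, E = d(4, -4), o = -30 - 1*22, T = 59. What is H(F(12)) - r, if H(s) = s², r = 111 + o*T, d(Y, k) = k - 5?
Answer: 3398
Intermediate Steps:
d(Y, k) = -5 + k
o = -52 (o = -30 - 22 = -52)
E = -9 (E = -5 - 4 = -9)
F(X) = -9 - X
r = -2957 (r = 111 - 52*59 = 111 - 3068 = -2957)
H(F(12)) - r = (-9 - 1*12)² - 1*(-2957) = (-9 - 12)² + 2957 = (-21)² + 2957 = 441 + 2957 = 3398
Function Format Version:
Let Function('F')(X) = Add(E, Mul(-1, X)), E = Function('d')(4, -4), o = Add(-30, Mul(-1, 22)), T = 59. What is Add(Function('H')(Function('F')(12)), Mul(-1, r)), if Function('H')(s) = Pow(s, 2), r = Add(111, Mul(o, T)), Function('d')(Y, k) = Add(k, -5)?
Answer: 3398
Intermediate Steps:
Function('d')(Y, k) = Add(-5, k)
o = -52 (o = Add(-30, -22) = -52)
E = -9 (E = Add(-5, -4) = -9)
Function('F')(X) = Add(-9, Mul(-1, X))
r = -2957 (r = Add(111, Mul(-52, 59)) = Add(111, -3068) = -2957)
Add(Function('H')(Function('F')(12)), Mul(-1, r)) = Add(Pow(Add(-9, Mul(-1, 12)), 2), Mul(-1, -2957)) = Add(Pow(Add(-9, -12), 2), 2957) = Add(Pow(-21, 2), 2957) = Add(441, 2957) = 3398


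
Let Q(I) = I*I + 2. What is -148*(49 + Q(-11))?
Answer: -25456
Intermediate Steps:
Q(I) = 2 + I² (Q(I) = I² + 2 = 2 + I²)
-148*(49 + Q(-11)) = -148*(49 + (2 + (-11)²)) = -148*(49 + (2 + 121)) = -148*(49 + 123) = -148*172 = -25456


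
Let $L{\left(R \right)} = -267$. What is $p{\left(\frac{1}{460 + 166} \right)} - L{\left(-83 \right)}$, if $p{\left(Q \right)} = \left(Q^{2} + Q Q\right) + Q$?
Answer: $\frac{26157880}{97969} \approx 267.0$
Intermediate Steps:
$p{\left(Q \right)} = Q + 2 Q^{2}$ ($p{\left(Q \right)} = \left(Q^{2} + Q^{2}\right) + Q = 2 Q^{2} + Q = Q + 2 Q^{2}$)
$p{\left(\frac{1}{460 + 166} \right)} - L{\left(-83 \right)} = \frac{1 + \frac{2}{460 + 166}}{460 + 166} - -267 = \frac{1 + \frac{2}{626}}{626} + 267 = \frac{1 + 2 \cdot \frac{1}{626}}{626} + 267 = \frac{1 + \frac{1}{313}}{626} + 267 = \frac{1}{626} \cdot \frac{314}{313} + 267 = \frac{157}{97969} + 267 = \frac{26157880}{97969}$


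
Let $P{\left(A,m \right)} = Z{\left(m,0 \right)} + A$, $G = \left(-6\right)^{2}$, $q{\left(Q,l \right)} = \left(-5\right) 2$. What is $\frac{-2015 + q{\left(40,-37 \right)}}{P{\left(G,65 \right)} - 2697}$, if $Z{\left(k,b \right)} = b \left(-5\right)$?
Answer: $\frac{675}{887} \approx 0.76099$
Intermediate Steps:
$q{\left(Q,l \right)} = -10$
$Z{\left(k,b \right)} = - 5 b$
$G = 36$
$P{\left(A,m \right)} = A$ ($P{\left(A,m \right)} = \left(-5\right) 0 + A = 0 + A = A$)
$\frac{-2015 + q{\left(40,-37 \right)}}{P{\left(G,65 \right)} - 2697} = \frac{-2015 - 10}{36 - 2697} = - \frac{2025}{-2661} = \left(-2025\right) \left(- \frac{1}{2661}\right) = \frac{675}{887}$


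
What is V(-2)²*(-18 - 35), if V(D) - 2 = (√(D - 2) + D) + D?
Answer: 424*I ≈ 424.0*I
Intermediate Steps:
V(D) = 2 + √(-2 + D) + 2*D (V(D) = 2 + ((√(D - 2) + D) + D) = 2 + ((√(-2 + D) + D) + D) = 2 + ((D + √(-2 + D)) + D) = 2 + (√(-2 + D) + 2*D) = 2 + √(-2 + D) + 2*D)
V(-2)²*(-18 - 35) = (2 + √(-2 - 2) + 2*(-2))²*(-18 - 35) = (2 + √(-4) - 4)²*(-53) = (2 + 2*I - 4)²*(-53) = (-2 + 2*I)²*(-53) = -53*(-2 + 2*I)²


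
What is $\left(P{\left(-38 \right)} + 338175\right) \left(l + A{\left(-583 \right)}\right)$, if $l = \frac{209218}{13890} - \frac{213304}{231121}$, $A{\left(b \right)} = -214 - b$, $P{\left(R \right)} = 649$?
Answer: $\frac{208373670844688336}{1605135345} \approx 1.2982 \cdot 10^{8}$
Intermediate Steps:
$l = \frac{22695940409}{1605135345}$ ($l = 209218 \cdot \frac{1}{13890} - \frac{213304}{231121} = \frac{104609}{6945} - \frac{213304}{231121} = \frac{22695940409}{1605135345} \approx 14.14$)
$\left(P{\left(-38 \right)} + 338175\right) \left(l + A{\left(-583 \right)}\right) = \left(649 + 338175\right) \left(\frac{22695940409}{1605135345} - -369\right) = 338824 \left(\frac{22695940409}{1605135345} + \left(-214 + 583\right)\right) = 338824 \left(\frac{22695940409}{1605135345} + 369\right) = 338824 \cdot \frac{614990882714}{1605135345} = \frac{208373670844688336}{1605135345}$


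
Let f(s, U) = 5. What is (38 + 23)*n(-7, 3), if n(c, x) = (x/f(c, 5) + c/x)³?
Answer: -1072136/3375 ≈ -317.67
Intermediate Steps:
n(c, x) = (x/5 + c/x)³
(38 + 23)*n(-7, 3) = (38 + 23)*((1/125)*(3² + 5*(-7))³/3³) = 61*((1/125)*(1/27)*(9 - 35)³) = 61*((1/125)*(1/27)*(-26)³) = 61*((1/125)*(1/27)*(-17576)) = 61*(-17576/3375) = -1072136/3375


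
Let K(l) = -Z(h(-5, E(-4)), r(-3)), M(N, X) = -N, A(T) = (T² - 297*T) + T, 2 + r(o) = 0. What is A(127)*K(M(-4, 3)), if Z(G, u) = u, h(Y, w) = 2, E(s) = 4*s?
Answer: -42926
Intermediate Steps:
r(o) = -2 (r(o) = -2 + 0 = -2)
A(T) = T² - 296*T
K(l) = 2 (K(l) = -1*(-2) = 2)
A(127)*K(M(-4, 3)) = (127*(-296 + 127))*2 = (127*(-169))*2 = -21463*2 = -42926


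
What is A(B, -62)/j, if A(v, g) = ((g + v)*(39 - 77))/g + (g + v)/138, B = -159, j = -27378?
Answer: 45101/9009468 ≈ 0.0050060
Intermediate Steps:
A(v, g) = g/138 + v/138 + (-38*g - 38*v)/g (A(v, g) = ((g + v)*(-38))/g + (g + v)*(1/138) = (-38*g - 38*v)/g + (g/138 + v/138) = g/138 + v/138 + (-38*g - 38*v)/g)
A(B, -62)/j = ((1/138)*(-5244*(-159) - 62*(-5244 - 62 - 159))/(-62))/(-27378) = ((1/138)*(-1/62)*(833796 - 62*(-5465)))*(-1/27378) = ((1/138)*(-1/62)*(833796 + 338830))*(-1/27378) = ((1/138)*(-1/62)*1172626)*(-1/27378) = -586313/4278*(-1/27378) = 45101/9009468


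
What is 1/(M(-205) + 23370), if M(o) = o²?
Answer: 1/65395 ≈ 1.5292e-5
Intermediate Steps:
1/(M(-205) + 23370) = 1/((-205)² + 23370) = 1/(42025 + 23370) = 1/65395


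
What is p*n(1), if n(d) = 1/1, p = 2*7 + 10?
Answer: 24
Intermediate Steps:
p = 24 (p = 14 + 10 = 24)
n(d) = 1
p*n(1) = 24*1 = 24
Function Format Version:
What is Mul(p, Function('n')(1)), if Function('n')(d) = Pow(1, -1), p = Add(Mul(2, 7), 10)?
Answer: 24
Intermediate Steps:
p = 24 (p = Add(14, 10) = 24)
Function('n')(d) = 1
Mul(p, Function('n')(1)) = Mul(24, 1) = 24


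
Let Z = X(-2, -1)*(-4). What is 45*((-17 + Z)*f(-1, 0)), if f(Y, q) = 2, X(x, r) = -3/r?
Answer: -2610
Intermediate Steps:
Z = -12 (Z = -3/(-1)*(-4) = -3*(-1)*(-4) = 3*(-4) = -12)
45*((-17 + Z)*f(-1, 0)) = 45*((-17 - 12)*2) = 45*(-29*2) = 45*(-58) = -2610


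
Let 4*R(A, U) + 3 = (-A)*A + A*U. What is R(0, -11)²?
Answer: 9/16 ≈ 0.56250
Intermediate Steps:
R(A, U) = -¾ - A²/4 + A*U/4 (R(A, U) = -¾ + ((-A)*A + A*U)/4 = -¾ + (-A² + A*U)/4 = -¾ + (-A²/4 + A*U/4) = -¾ - A²/4 + A*U/4)
R(0, -11)² = (-¾ - ¼*0² + (¼)*0*(-11))² = (-¾ - ¼*0 + 0)² = (-¾ + 0 + 0)² = (-¾)² = 9/16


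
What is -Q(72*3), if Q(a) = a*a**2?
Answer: -10077696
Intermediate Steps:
Q(a) = a**3
-Q(72*3) = -(72*3)**3 = -1*216**3 = -1*10077696 = -10077696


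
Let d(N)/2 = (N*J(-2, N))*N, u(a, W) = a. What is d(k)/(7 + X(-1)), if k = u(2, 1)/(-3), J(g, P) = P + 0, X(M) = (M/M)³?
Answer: -2/27 ≈ -0.074074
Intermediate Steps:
X(M) = 1 (X(M) = 1³ = 1)
J(g, P) = P
k = -⅔ (k = 2/(-3) = 2*(-⅓) = -⅔ ≈ -0.66667)
d(N) = 2*N³ (d(N) = 2*((N*N)*N) = 2*(N²*N) = 2*N³)
d(k)/(7 + X(-1)) = (2*(-⅔)³)/(7 + 1) = (2*(-8/27))/8 = -16/27*⅛ = -2/27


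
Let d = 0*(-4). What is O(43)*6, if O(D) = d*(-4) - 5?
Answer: -30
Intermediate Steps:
d = 0
O(D) = -5 (O(D) = 0*(-4) - 5 = 0 - 5 = -5)
O(43)*6 = -5*6 = -30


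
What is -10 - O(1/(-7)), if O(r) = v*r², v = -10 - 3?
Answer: -477/49 ≈ -9.7347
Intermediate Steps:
v = -13
O(r) = -13*r²
-10 - O(1/(-7)) = -10 - (-13)*(1/(-7))² = -10 - (-13)*(-⅐)² = -10 - (-13)/49 = -10 - 1*(-13/49) = -10 + 13/49 = -477/49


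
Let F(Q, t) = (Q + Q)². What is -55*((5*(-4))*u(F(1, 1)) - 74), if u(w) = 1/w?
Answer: 4345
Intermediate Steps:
F(Q, t) = 4*Q² (F(Q, t) = (2*Q)² = 4*Q²)
u(w) = 1/w
-55*((5*(-4))*u(F(1, 1)) - 74) = -55*((5*(-4))/((4*1²)) - 74) = -55*(-20/(4*1) - 74) = -55*(-20/4 - 74) = -55*(-20*¼ - 74) = -55*(-5 - 74) = -55*(-79) = 4345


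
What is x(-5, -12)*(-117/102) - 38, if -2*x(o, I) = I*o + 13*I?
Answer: -1582/17 ≈ -93.059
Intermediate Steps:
x(o, I) = -13*I/2 - I*o/2 (x(o, I) = -(I*o + 13*I)/2 = -(13*I + I*o)/2 = -13*I/2 - I*o/2)
x(-5, -12)*(-117/102) - 38 = (-½*(-12)*(13 - 5))*(-117/102) - 38 = (-½*(-12)*8)*(-117*1/102) - 38 = 48*(-39/34) - 38 = -936/17 - 38 = -1582/17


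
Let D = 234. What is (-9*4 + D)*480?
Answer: 95040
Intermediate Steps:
(-9*4 + D)*480 = (-9*4 + 234)*480 = (-36 + 234)*480 = 198*480 = 95040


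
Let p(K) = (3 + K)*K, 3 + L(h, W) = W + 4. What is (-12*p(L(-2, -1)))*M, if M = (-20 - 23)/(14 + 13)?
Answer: 0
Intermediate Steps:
L(h, W) = 1 + W (L(h, W) = -3 + (W + 4) = -3 + (4 + W) = 1 + W)
p(K) = K*(3 + K)
M = -43/27 ≈ -1.5926
(-12*p(L(-2, -1)))*M = -12*(1 - 1)*(3 + (1 - 1))*(-43/27) = -0*(3 + 0)*(-43/27) = -0*3*(-43/27) = -12*0*(-43/27) = 0*(-43/27) = 0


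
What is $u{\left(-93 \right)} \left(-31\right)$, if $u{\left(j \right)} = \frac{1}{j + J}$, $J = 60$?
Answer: $\frac{31}{33} \approx 0.93939$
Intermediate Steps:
$u{\left(j \right)} = \frac{1}{60 + j}$ ($u{\left(j \right)} = \frac{1}{j + 60} = \frac{1}{60 + j}$)
$u{\left(-93 \right)} \left(-31\right) = \frac{1}{60 - 93} \left(-31\right) = \frac{1}{-33} \left(-31\right) = \left(- \frac{1}{33}\right) \left(-31\right) = \frac{31}{33}$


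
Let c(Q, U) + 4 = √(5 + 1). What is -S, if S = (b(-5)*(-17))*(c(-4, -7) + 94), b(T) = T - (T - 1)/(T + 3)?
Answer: -12240 - 136*√6 ≈ -12573.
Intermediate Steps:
c(Q, U) = -4 + √6 (c(Q, U) = -4 + √(5 + 1) = -4 + √6)
b(T) = T - (-1 + T)/(3 + T)
S = 12240 + 136*√6 (S = (((1 + (-5)² + 2*(-5))/(3 - 5))*(-17))*((-4 + √6) + 94) = (((1 + 25 - 10)/(-2))*(-17))*(90 + √6) = (-½*16*(-17))*(90 + √6) = (-8*(-17))*(90 + √6) = 136*(90 + √6) = 12240 + 136*√6 ≈ 12573.)
-S = -(12240 + 136*√6) = -12240 - 136*√6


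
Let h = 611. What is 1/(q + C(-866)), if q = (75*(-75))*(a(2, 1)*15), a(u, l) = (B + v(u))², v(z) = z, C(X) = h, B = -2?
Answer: 1/611 ≈ 0.0016367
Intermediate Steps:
C(X) = 611
a(u, l) = (-2 + u)²
q = 0 (q = (75*(-75))*((-2 + 2)²*15) = -5625*0²*15 = -0*15 = -5625*0 = 0)
1/(q + C(-866)) = 1/(0 + 611) = 1/611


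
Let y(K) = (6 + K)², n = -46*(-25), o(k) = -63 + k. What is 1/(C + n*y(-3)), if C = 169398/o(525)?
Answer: 77/825183 ≈ 9.3313e-5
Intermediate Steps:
n = 1150
C = 28233/77 (C = 169398/(-63 + 525) = 169398/462 = 169398*(1/462) = 28233/77 ≈ 366.66)
1/(C + n*y(-3)) = 1/(28233/77 + 1150*(6 - 3)²) = 1/(28233/77 + 1150*3²) = 1/(28233/77 + 1150*9) = 1/(28233/77 + 10350) = 1/(825183/77) = 77/825183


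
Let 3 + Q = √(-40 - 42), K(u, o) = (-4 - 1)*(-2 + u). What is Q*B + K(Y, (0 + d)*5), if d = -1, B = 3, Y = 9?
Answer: -44 + 3*I*√82 ≈ -44.0 + 27.166*I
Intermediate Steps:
K(u, o) = 10 - 5*u (K(u, o) = -5*(-2 + u) = 10 - 5*u)
Q = -3 + I*√82 (Q = -3 + √(-40 - 42) = -3 + √(-82) = -3 + I*√82 ≈ -3.0 + 9.0554*I)
Q*B + K(Y, (0 + d)*5) = (-3 + I*√82)*3 + (10 - 5*9) = (-9 + 3*I*√82) + (10 - 45) = (-9 + 3*I*√82) - 35 = -44 + 3*I*√82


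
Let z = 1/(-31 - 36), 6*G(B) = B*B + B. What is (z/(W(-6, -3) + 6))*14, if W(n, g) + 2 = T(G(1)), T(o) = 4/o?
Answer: -7/536 ≈ -0.013060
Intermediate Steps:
G(B) = B/6 + B²/6 (G(B) = (B*B + B)/6 = (B² + B)/6 = (B + B²)/6 = B/6 + B²/6)
W(n, g) = 10 (W(n, g) = -2 + 4/(((⅙)*1*(1 + 1))) = -2 + 4/(((⅙)*1*2)) = -2 + 4/(⅓) = -2 + 4*3 = -2 + 12 = 10)
z = -1/67 (z = 1/(-67) = -1/67 ≈ -0.014925)
(z/(W(-6, -3) + 6))*14 = -1/(67*(10 + 6))*14 = -1/67/16*14 = -1/67*1/16*14 = -1/1072*14 = -7/536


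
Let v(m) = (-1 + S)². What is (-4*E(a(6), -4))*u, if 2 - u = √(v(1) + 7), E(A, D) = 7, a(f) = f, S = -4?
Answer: -56 + 112*√2 ≈ 102.39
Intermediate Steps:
v(m) = 25 (v(m) = (-1 - 4)² = (-5)² = 25)
u = 2 - 4*√2 (u = 2 - √(25 + 7) = 2 - √32 = 2 - 4*√2 ≈ -3.6569)
(-4*E(a(6), -4))*u = (-4*7)*(2 - 4*√2) = -28*(2 - 4*√2) = -56 + 112*√2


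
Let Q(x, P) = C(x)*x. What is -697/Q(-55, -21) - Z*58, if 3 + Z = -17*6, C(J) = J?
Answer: 18421553/3025 ≈ 6089.8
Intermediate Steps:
Q(x, P) = x**2 (Q(x, P) = x*x = x**2)
Z = -105 (Z = -3 - 17*6 = -3 - 102 = -105)
-697/Q(-55, -21) - Z*58 = -697/((-55)**2) - (-105)*58 = -697/3025 - 1*(-6090) = -697*1/3025 + 6090 = -697/3025 + 6090 = 18421553/3025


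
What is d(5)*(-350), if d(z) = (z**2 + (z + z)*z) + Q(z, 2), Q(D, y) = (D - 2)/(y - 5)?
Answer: -25900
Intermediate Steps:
Q(D, y) = (-2 + D)/(-5 + y)
d(z) = 2/3 + 3*z**2 - z/3 (d(z) = (z**2 + (z + z)*z) + (-2 + z)/(-5 + 2) = (z**2 + (2*z)*z) + (-2 + z)/(-3) = (z**2 + 2*z**2) - (-2 + z)/3 = 3*z**2 + (2/3 - z/3) = 2/3 + 3*z**2 - z/3)
d(5)*(-350) = (2/3 + 3*5**2 - 1/3*5)*(-350) = (2/3 + 3*25 - 5/3)*(-350) = (2/3 + 75 - 5/3)*(-350) = 74*(-350) = -25900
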